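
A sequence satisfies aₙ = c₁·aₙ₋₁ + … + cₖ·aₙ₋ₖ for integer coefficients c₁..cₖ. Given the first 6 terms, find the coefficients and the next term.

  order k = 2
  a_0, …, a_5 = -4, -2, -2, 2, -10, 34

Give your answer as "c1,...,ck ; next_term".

-3,2 ; -122

  a_2 = -3·-2 + 2·-4 = -2
  a_3 = -3·-2 + 2·-2 = 2
  a_4 = -3·2 + 2·-2 = -10
  a_5 = -3·-10 + 2·2 = 34
  a_6 = -3·34 + 2·-10 = -122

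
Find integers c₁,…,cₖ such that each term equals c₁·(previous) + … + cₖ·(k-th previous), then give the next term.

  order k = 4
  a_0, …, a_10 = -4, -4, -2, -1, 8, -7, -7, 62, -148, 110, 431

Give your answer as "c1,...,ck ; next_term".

-2,-3,3,-3 ; -1822

  a_4 = -2·-1 + -3·-2 + 3·-4 + -3·-4 = 8
  a_5 = -2·8 + -3·-1 + 3·-2 + -3·-4 = -7
  a_6 = -2·-7 + -3·8 + 3·-1 + -3·-2 = -7
  a_7 = -2·-7 + -3·-7 + 3·8 + -3·-1 = 62
  a_8 = -2·62 + -3·-7 + 3·-7 + -3·8 = -148
  a_9 = -2·-148 + -3·62 + 3·-7 + -3·-7 = 110
  a_10 = -2·110 + -3·-148 + 3·62 + -3·-7 = 431
  a_11 = -2·431 + -3·110 + 3·-148 + -3·62 = -1822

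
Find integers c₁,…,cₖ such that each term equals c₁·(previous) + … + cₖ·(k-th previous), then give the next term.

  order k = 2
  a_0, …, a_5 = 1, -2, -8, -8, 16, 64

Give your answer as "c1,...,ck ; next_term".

  a_2 = 2·-2 + -4·1 = -8
  a_3 = 2·-8 + -4·-2 = -8
  a_4 = 2·-8 + -4·-8 = 16
  a_5 = 2·16 + -4·-8 = 64
  a_6 = 2·64 + -4·16 = 64

2,-4 ; 64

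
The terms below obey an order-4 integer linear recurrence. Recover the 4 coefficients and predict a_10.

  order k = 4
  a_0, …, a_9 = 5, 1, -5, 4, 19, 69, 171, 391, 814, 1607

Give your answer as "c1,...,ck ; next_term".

3,-1,-3,1 ; 3005

  a_4 = 3·4 + -1·-5 + -3·1 + 1·5 = 19
  a_5 = 3·19 + -1·4 + -3·-5 + 1·1 = 69
  a_6 = 3·69 + -1·19 + -3·4 + 1·-5 = 171
  a_7 = 3·171 + -1·69 + -3·19 + 1·4 = 391
  a_8 = 3·391 + -1·171 + -3·69 + 1·19 = 814
  a_9 = 3·814 + -1·391 + -3·171 + 1·69 = 1607
  a_10 = 3·1607 + -1·814 + -3·391 + 1·171 = 3005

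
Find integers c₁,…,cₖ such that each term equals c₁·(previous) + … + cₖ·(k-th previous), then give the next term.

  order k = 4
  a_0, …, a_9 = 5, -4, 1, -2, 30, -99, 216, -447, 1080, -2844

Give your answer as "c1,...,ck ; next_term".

  a_4 = -3·-2 + -3·1 + -3·-4 + 3·5 = 30
  a_5 = -3·30 + -3·-2 + -3·1 + 3·-4 = -99
  a_6 = -3·-99 + -3·30 + -3·-2 + 3·1 = 216
  a_7 = -3·216 + -3·-99 + -3·30 + 3·-2 = -447
  a_8 = -3·-447 + -3·216 + -3·-99 + 3·30 = 1080
  a_9 = -3·1080 + -3·-447 + -3·216 + 3·-99 = -2844
  a_10 = -3·-2844 + -3·1080 + -3·-447 + 3·216 = 7281

-3,-3,-3,3 ; 7281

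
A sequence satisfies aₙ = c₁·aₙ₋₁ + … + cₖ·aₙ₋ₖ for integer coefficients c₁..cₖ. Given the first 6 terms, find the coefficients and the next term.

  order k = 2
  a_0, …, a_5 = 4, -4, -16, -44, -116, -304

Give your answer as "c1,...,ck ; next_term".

  a_2 = 3·-4 + -1·4 = -16
  a_3 = 3·-16 + -1·-4 = -44
  a_4 = 3·-44 + -1·-16 = -116
  a_5 = 3·-116 + -1·-44 = -304
  a_6 = 3·-304 + -1·-116 = -796

3,-1 ; -796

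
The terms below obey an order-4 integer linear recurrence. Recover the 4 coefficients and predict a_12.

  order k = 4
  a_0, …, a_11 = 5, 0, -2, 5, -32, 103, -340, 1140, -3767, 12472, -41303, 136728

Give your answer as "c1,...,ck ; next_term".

-3,1,-1,-3 ; -452658

  a_4 = -3·5 + 1·-2 + -1·0 + -3·5 = -32
  a_5 = -3·-32 + 1·5 + -1·-2 + -3·0 = 103
  a_6 = -3·103 + 1·-32 + -1·5 + -3·-2 = -340
  a_7 = -3·-340 + 1·103 + -1·-32 + -3·5 = 1140
  a_8 = -3·1140 + 1·-340 + -1·103 + -3·-32 = -3767
  a_9 = -3·-3767 + 1·1140 + -1·-340 + -3·103 = 12472
  a_10 = -3·12472 + 1·-3767 + -1·1140 + -3·-340 = -41303
  a_11 = -3·-41303 + 1·12472 + -1·-3767 + -3·1140 = 136728
  a_12 = -3·136728 + 1·-41303 + -1·12472 + -3·-3767 = -452658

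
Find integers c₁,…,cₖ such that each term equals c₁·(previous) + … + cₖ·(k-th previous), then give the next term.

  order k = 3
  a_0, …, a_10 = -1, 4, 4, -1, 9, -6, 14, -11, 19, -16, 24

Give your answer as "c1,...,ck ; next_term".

  a_3 = -1·4 + 1·4 + 1·-1 = -1
  a_4 = -1·-1 + 1·4 + 1·4 = 9
  a_5 = -1·9 + 1·-1 + 1·4 = -6
  a_6 = -1·-6 + 1·9 + 1·-1 = 14
  a_7 = -1·14 + 1·-6 + 1·9 = -11
  a_8 = -1·-11 + 1·14 + 1·-6 = 19
  a_9 = -1·19 + 1·-11 + 1·14 = -16
  a_10 = -1·-16 + 1·19 + 1·-11 = 24
  a_11 = -1·24 + 1·-16 + 1·19 = -21

-1,1,1 ; -21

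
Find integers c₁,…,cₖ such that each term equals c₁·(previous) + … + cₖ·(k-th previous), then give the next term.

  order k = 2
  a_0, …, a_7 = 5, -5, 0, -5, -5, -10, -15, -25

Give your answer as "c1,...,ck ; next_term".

  a_2 = 1·-5 + 1·5 = 0
  a_3 = 1·0 + 1·-5 = -5
  a_4 = 1·-5 + 1·0 = -5
  a_5 = 1·-5 + 1·-5 = -10
  a_6 = 1·-10 + 1·-5 = -15
  a_7 = 1·-15 + 1·-10 = -25
  a_8 = 1·-25 + 1·-15 = -40

1,1 ; -40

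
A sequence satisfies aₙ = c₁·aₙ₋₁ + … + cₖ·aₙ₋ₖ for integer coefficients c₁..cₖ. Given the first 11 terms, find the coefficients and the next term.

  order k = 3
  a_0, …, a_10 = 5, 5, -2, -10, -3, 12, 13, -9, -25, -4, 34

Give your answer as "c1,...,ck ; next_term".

  a_3 = 0·-2 + -1·5 + -1·5 = -10
  a_4 = 0·-10 + -1·-2 + -1·5 = -3
  a_5 = 0·-3 + -1·-10 + -1·-2 = 12
  a_6 = 0·12 + -1·-3 + -1·-10 = 13
  a_7 = 0·13 + -1·12 + -1·-3 = -9
  a_8 = 0·-9 + -1·13 + -1·12 = -25
  a_9 = 0·-25 + -1·-9 + -1·13 = -4
  a_10 = 0·-4 + -1·-25 + -1·-9 = 34
  a_11 = 0·34 + -1·-4 + -1·-25 = 29

0,-1,-1 ; 29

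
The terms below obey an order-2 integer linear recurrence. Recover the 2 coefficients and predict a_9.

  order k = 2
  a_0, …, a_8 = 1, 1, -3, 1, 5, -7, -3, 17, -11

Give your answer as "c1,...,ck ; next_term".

-1,-2 ; -23

  a_2 = -1·1 + -2·1 = -3
  a_3 = -1·-3 + -2·1 = 1
  a_4 = -1·1 + -2·-3 = 5
  a_5 = -1·5 + -2·1 = -7
  a_6 = -1·-7 + -2·5 = -3
  a_7 = -1·-3 + -2·-7 = 17
  a_8 = -1·17 + -2·-3 = -11
  a_9 = -1·-11 + -2·17 = -23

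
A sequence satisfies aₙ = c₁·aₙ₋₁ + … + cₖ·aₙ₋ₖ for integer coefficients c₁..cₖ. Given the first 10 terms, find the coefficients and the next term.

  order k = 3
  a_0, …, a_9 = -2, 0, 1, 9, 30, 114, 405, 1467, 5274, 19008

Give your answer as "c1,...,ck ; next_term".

3,3,-3 ; 68445

  a_3 = 3·1 + 3·0 + -3·-2 = 9
  a_4 = 3·9 + 3·1 + -3·0 = 30
  a_5 = 3·30 + 3·9 + -3·1 = 114
  a_6 = 3·114 + 3·30 + -3·9 = 405
  a_7 = 3·405 + 3·114 + -3·30 = 1467
  a_8 = 3·1467 + 3·405 + -3·114 = 5274
  a_9 = 3·5274 + 3·1467 + -3·405 = 19008
  a_10 = 3·19008 + 3·5274 + -3·1467 = 68445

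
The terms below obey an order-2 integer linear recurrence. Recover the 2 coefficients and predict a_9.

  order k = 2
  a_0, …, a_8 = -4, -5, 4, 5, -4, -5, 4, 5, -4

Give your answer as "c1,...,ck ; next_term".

0,-1 ; -5

  a_2 = 0·-5 + -1·-4 = 4
  a_3 = 0·4 + -1·-5 = 5
  a_4 = 0·5 + -1·4 = -4
  a_5 = 0·-4 + -1·5 = -5
  a_6 = 0·-5 + -1·-4 = 4
  a_7 = 0·4 + -1·-5 = 5
  a_8 = 0·5 + -1·4 = -4
  a_9 = 0·-4 + -1·5 = -5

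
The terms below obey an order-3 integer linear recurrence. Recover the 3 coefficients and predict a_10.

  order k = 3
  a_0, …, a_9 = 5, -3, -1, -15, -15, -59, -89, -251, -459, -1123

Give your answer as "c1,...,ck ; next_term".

  a_3 = 1·-1 + 3·-3 + -1·5 = -15
  a_4 = 1·-15 + 3·-1 + -1·-3 = -15
  a_5 = 1·-15 + 3·-15 + -1·-1 = -59
  a_6 = 1·-59 + 3·-15 + -1·-15 = -89
  a_7 = 1·-89 + 3·-59 + -1·-15 = -251
  a_8 = 1·-251 + 3·-89 + -1·-59 = -459
  a_9 = 1·-459 + 3·-251 + -1·-89 = -1123
  a_10 = 1·-1123 + 3·-459 + -1·-251 = -2249

1,3,-1 ; -2249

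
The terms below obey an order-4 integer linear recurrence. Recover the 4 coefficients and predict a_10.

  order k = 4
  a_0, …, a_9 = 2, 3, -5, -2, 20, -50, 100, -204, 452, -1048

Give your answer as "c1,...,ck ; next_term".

  a_4 = -3·-2 + -2·-5 + 0·3 + 2·2 = 20
  a_5 = -3·20 + -2·-2 + 0·-5 + 2·3 = -50
  a_6 = -3·-50 + -2·20 + 0·-2 + 2·-5 = 100
  a_7 = -3·100 + -2·-50 + 0·20 + 2·-2 = -204
  a_8 = -3·-204 + -2·100 + 0·-50 + 2·20 = 452
  a_9 = -3·452 + -2·-204 + 0·100 + 2·-50 = -1048
  a_10 = -3·-1048 + -2·452 + 0·-204 + 2·100 = 2440

-3,-2,0,2 ; 2440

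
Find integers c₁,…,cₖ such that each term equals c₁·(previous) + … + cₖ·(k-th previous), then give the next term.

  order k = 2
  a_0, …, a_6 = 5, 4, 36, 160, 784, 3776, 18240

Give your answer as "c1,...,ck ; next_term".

  a_2 = 4·4 + 4·5 = 36
  a_3 = 4·36 + 4·4 = 160
  a_4 = 4·160 + 4·36 = 784
  a_5 = 4·784 + 4·160 = 3776
  a_6 = 4·3776 + 4·784 = 18240
  a_7 = 4·18240 + 4·3776 = 88064

4,4 ; 88064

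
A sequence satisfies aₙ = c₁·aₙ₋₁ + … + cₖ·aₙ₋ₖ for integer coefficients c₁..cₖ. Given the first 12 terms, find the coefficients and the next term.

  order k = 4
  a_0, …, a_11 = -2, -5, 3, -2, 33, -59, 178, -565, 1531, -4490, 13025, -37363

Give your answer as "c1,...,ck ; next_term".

-2,2,-3,-4 ; 108122

  a_4 = -2·-2 + 2·3 + -3·-5 + -4·-2 = 33
  a_5 = -2·33 + 2·-2 + -3·3 + -4·-5 = -59
  a_6 = -2·-59 + 2·33 + -3·-2 + -4·3 = 178
  a_7 = -2·178 + 2·-59 + -3·33 + -4·-2 = -565
  a_8 = -2·-565 + 2·178 + -3·-59 + -4·33 = 1531
  a_9 = -2·1531 + 2·-565 + -3·178 + -4·-59 = -4490
  a_10 = -2·-4490 + 2·1531 + -3·-565 + -4·178 = 13025
  a_11 = -2·13025 + 2·-4490 + -3·1531 + -4·-565 = -37363
  a_12 = -2·-37363 + 2·13025 + -3·-4490 + -4·1531 = 108122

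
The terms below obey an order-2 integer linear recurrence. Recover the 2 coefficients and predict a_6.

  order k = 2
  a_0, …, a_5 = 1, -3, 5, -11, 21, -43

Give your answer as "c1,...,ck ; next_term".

  a_2 = -1·-3 + 2·1 = 5
  a_3 = -1·5 + 2·-3 = -11
  a_4 = -1·-11 + 2·5 = 21
  a_5 = -1·21 + 2·-11 = -43
  a_6 = -1·-43 + 2·21 = 85

-1,2 ; 85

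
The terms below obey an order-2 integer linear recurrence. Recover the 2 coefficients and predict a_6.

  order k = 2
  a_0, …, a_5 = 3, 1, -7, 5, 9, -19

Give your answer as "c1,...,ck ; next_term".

-1,-2 ; 1

  a_2 = -1·1 + -2·3 = -7
  a_3 = -1·-7 + -2·1 = 5
  a_4 = -1·5 + -2·-7 = 9
  a_5 = -1·9 + -2·5 = -19
  a_6 = -1·-19 + -2·9 = 1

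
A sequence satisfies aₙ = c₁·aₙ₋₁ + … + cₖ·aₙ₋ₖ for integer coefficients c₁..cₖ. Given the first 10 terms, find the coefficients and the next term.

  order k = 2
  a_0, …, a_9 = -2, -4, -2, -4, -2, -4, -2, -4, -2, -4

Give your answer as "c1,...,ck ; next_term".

  a_2 = 0·-4 + 1·-2 = -2
  a_3 = 0·-2 + 1·-4 = -4
  a_4 = 0·-4 + 1·-2 = -2
  a_5 = 0·-2 + 1·-4 = -4
  a_6 = 0·-4 + 1·-2 = -2
  a_7 = 0·-2 + 1·-4 = -4
  a_8 = 0·-4 + 1·-2 = -2
  a_9 = 0·-2 + 1·-4 = -4
  a_10 = 0·-4 + 1·-2 = -2

0,1 ; -2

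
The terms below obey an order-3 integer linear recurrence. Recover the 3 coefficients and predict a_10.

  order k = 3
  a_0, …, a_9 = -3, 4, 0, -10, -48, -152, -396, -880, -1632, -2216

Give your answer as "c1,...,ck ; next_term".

  a_3 = 4·0 + -4·4 + -2·-3 = -10
  a_4 = 4·-10 + -4·0 + -2·4 = -48
  a_5 = 4·-48 + -4·-10 + -2·0 = -152
  a_6 = 4·-152 + -4·-48 + -2·-10 = -396
  a_7 = 4·-396 + -4·-152 + -2·-48 = -880
  a_8 = 4·-880 + -4·-396 + -2·-152 = -1632
  a_9 = 4·-1632 + -4·-880 + -2·-396 = -2216
  a_10 = 4·-2216 + -4·-1632 + -2·-880 = -576

4,-4,-2 ; -576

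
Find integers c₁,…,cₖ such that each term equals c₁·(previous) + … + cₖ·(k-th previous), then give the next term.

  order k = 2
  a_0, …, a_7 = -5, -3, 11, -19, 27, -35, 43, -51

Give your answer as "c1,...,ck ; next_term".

-2,-1 ; 59

  a_2 = -2·-3 + -1·-5 = 11
  a_3 = -2·11 + -1·-3 = -19
  a_4 = -2·-19 + -1·11 = 27
  a_5 = -2·27 + -1·-19 = -35
  a_6 = -2·-35 + -1·27 = 43
  a_7 = -2·43 + -1·-35 = -51
  a_8 = -2·-51 + -1·43 = 59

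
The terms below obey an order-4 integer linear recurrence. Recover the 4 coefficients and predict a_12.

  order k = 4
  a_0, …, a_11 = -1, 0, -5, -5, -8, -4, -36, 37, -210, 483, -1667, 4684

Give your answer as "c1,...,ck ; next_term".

  a_4 = -2·-5 + 3·-5 + 1·0 + 3·-1 = -8
  a_5 = -2·-8 + 3·-5 + 1·-5 + 3·0 = -4
  a_6 = -2·-4 + 3·-8 + 1·-5 + 3·-5 = -36
  a_7 = -2·-36 + 3·-4 + 1·-8 + 3·-5 = 37
  a_8 = -2·37 + 3·-36 + 1·-4 + 3·-8 = -210
  a_9 = -2·-210 + 3·37 + 1·-36 + 3·-4 = 483
  a_10 = -2·483 + 3·-210 + 1·37 + 3·-36 = -1667
  a_11 = -2·-1667 + 3·483 + 1·-210 + 3·37 = 4684
  a_12 = -2·4684 + 3·-1667 + 1·483 + 3·-210 = -14516

-2,3,1,3 ; -14516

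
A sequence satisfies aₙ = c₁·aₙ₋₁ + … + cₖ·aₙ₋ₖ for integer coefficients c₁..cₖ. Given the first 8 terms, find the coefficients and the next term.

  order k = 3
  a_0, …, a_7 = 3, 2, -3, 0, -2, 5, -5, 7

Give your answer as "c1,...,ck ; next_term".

-1,0,-1 ; -12

  a_3 = -1·-3 + 0·2 + -1·3 = 0
  a_4 = -1·0 + 0·-3 + -1·2 = -2
  a_5 = -1·-2 + 0·0 + -1·-3 = 5
  a_6 = -1·5 + 0·-2 + -1·0 = -5
  a_7 = -1·-5 + 0·5 + -1·-2 = 7
  a_8 = -1·7 + 0·-5 + -1·5 = -12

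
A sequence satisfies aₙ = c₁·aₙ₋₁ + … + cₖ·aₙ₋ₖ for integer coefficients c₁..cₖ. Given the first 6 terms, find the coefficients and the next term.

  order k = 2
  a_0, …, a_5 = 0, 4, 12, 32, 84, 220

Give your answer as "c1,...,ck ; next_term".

3,-1 ; 576

  a_2 = 3·4 + -1·0 = 12
  a_3 = 3·12 + -1·4 = 32
  a_4 = 3·32 + -1·12 = 84
  a_5 = 3·84 + -1·32 = 220
  a_6 = 3·220 + -1·84 = 576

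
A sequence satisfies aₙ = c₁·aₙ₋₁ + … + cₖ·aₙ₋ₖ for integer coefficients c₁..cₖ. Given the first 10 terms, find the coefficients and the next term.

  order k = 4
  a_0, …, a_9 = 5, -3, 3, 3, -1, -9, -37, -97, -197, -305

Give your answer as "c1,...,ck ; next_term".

  a_4 = 3·3 + -2·3 + -2·-3 + -2·5 = -1
  a_5 = 3·-1 + -2·3 + -2·3 + -2·-3 = -9
  a_6 = 3·-9 + -2·-1 + -2·3 + -2·3 = -37
  a_7 = 3·-37 + -2·-9 + -2·-1 + -2·3 = -97
  a_8 = 3·-97 + -2·-37 + -2·-9 + -2·-1 = -197
  a_9 = 3·-197 + -2·-97 + -2·-37 + -2·-9 = -305
  a_10 = 3·-305 + -2·-197 + -2·-97 + -2·-37 = -253

3,-2,-2,-2 ; -253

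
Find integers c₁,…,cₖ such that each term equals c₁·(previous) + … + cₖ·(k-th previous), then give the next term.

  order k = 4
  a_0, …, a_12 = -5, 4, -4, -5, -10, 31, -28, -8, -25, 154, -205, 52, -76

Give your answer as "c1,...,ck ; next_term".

-1,-1,-1,3 ; 691

  a_4 = -1·-5 + -1·-4 + -1·4 + 3·-5 = -10
  a_5 = -1·-10 + -1·-5 + -1·-4 + 3·4 = 31
  a_6 = -1·31 + -1·-10 + -1·-5 + 3·-4 = -28
  a_7 = -1·-28 + -1·31 + -1·-10 + 3·-5 = -8
  a_8 = -1·-8 + -1·-28 + -1·31 + 3·-10 = -25
  a_9 = -1·-25 + -1·-8 + -1·-28 + 3·31 = 154
  a_10 = -1·154 + -1·-25 + -1·-8 + 3·-28 = -205
  a_11 = -1·-205 + -1·154 + -1·-25 + 3·-8 = 52
  a_12 = -1·52 + -1·-205 + -1·154 + 3·-25 = -76
  a_13 = -1·-76 + -1·52 + -1·-205 + 3·154 = 691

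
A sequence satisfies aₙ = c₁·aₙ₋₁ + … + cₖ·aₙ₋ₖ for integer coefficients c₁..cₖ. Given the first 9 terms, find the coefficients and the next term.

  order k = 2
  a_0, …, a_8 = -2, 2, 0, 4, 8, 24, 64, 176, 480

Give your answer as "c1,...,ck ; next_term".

  a_2 = 2·2 + 2·-2 = 0
  a_3 = 2·0 + 2·2 = 4
  a_4 = 2·4 + 2·0 = 8
  a_5 = 2·8 + 2·4 = 24
  a_6 = 2·24 + 2·8 = 64
  a_7 = 2·64 + 2·24 = 176
  a_8 = 2·176 + 2·64 = 480
  a_9 = 2·480 + 2·176 = 1312

2,2 ; 1312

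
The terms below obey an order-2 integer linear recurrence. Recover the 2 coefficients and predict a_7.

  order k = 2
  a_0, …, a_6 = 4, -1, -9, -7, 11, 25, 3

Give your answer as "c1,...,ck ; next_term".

1,-2 ; -47

  a_2 = 1·-1 + -2·4 = -9
  a_3 = 1·-9 + -2·-1 = -7
  a_4 = 1·-7 + -2·-9 = 11
  a_5 = 1·11 + -2·-7 = 25
  a_6 = 1·25 + -2·11 = 3
  a_7 = 1·3 + -2·25 = -47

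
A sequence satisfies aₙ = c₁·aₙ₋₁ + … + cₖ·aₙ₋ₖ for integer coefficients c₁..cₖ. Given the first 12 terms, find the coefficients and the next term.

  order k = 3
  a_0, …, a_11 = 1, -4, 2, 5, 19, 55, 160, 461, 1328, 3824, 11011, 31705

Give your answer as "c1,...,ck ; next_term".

  a_3 = 3·2 + 0·-4 + -1·1 = 5
  a_4 = 3·5 + 0·2 + -1·-4 = 19
  a_5 = 3·19 + 0·5 + -1·2 = 55
  a_6 = 3·55 + 0·19 + -1·5 = 160
  a_7 = 3·160 + 0·55 + -1·19 = 461
  a_8 = 3·461 + 0·160 + -1·55 = 1328
  a_9 = 3·1328 + 0·461 + -1·160 = 3824
  a_10 = 3·3824 + 0·1328 + -1·461 = 11011
  a_11 = 3·11011 + 0·3824 + -1·1328 = 31705
  a_12 = 3·31705 + 0·11011 + -1·3824 = 91291

3,0,-1 ; 91291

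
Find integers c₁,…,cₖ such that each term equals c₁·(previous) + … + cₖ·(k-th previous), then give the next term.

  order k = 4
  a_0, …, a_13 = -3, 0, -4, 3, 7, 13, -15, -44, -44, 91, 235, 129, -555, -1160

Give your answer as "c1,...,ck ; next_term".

  a_4 = 0·3 + -1·-4 + -4·0 + -1·-3 = 7
  a_5 = 0·7 + -1·3 + -4·-4 + -1·0 = 13
  a_6 = 0·13 + -1·7 + -4·3 + -1·-4 = -15
  a_7 = 0·-15 + -1·13 + -4·7 + -1·3 = -44
  a_8 = 0·-44 + -1·-15 + -4·13 + -1·7 = -44
  a_9 = 0·-44 + -1·-44 + -4·-15 + -1·13 = 91
  a_10 = 0·91 + -1·-44 + -4·-44 + -1·-15 = 235
  a_11 = 0·235 + -1·91 + -4·-44 + -1·-44 = 129
  a_12 = 0·129 + -1·235 + -4·91 + -1·-44 = -555
  a_13 = 0·-555 + -1·129 + -4·235 + -1·91 = -1160
  a_14 = 0·-1160 + -1·-555 + -4·129 + -1·235 = -196

0,-1,-4,-1 ; -196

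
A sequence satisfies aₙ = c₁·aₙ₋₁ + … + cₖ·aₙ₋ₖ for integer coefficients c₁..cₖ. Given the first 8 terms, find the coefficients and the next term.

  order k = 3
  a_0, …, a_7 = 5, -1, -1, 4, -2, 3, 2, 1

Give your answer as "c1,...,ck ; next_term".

0,1,1 ; 5

  a_3 = 0·-1 + 1·-1 + 1·5 = 4
  a_4 = 0·4 + 1·-1 + 1·-1 = -2
  a_5 = 0·-2 + 1·4 + 1·-1 = 3
  a_6 = 0·3 + 1·-2 + 1·4 = 2
  a_7 = 0·2 + 1·3 + 1·-2 = 1
  a_8 = 0·1 + 1·2 + 1·3 = 5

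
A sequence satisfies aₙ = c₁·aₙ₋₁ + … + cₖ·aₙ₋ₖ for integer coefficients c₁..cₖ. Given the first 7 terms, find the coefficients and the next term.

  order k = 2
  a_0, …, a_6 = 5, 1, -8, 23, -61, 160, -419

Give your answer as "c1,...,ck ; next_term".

  a_2 = -3·1 + -1·5 = -8
  a_3 = -3·-8 + -1·1 = 23
  a_4 = -3·23 + -1·-8 = -61
  a_5 = -3·-61 + -1·23 = 160
  a_6 = -3·160 + -1·-61 = -419
  a_7 = -3·-419 + -1·160 = 1097

-3,-1 ; 1097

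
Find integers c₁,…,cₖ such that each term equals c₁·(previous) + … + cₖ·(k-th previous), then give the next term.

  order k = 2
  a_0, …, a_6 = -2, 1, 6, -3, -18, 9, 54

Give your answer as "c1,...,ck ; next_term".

  a_2 = 0·1 + -3·-2 = 6
  a_3 = 0·6 + -3·1 = -3
  a_4 = 0·-3 + -3·6 = -18
  a_5 = 0·-18 + -3·-3 = 9
  a_6 = 0·9 + -3·-18 = 54
  a_7 = 0·54 + -3·9 = -27

0,-3 ; -27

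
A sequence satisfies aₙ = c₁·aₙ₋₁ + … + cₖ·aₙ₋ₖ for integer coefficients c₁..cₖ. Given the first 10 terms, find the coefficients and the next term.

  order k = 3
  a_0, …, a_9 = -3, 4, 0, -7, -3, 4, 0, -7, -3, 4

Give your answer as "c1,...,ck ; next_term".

  a_3 = 1·0 + -1·4 + 1·-3 = -7
  a_4 = 1·-7 + -1·0 + 1·4 = -3
  a_5 = 1·-3 + -1·-7 + 1·0 = 4
  a_6 = 1·4 + -1·-3 + 1·-7 = 0
  a_7 = 1·0 + -1·4 + 1·-3 = -7
  a_8 = 1·-7 + -1·0 + 1·4 = -3
  a_9 = 1·-3 + -1·-7 + 1·0 = 4
  a_10 = 1·4 + -1·-3 + 1·-7 = 0

1,-1,1 ; 0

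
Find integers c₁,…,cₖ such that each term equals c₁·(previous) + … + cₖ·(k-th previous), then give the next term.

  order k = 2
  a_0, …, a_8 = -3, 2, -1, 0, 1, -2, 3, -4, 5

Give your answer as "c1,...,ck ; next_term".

  a_2 = -2·2 + -1·-3 = -1
  a_3 = -2·-1 + -1·2 = 0
  a_4 = -2·0 + -1·-1 = 1
  a_5 = -2·1 + -1·0 = -2
  a_6 = -2·-2 + -1·1 = 3
  a_7 = -2·3 + -1·-2 = -4
  a_8 = -2·-4 + -1·3 = 5
  a_9 = -2·5 + -1·-4 = -6

-2,-1 ; -6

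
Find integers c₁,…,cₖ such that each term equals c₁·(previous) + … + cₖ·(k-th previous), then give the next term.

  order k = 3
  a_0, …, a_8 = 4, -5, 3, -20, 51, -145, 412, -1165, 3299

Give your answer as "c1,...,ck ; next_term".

-2,2,-1 ; -9340

  a_3 = -2·3 + 2·-5 + -1·4 = -20
  a_4 = -2·-20 + 2·3 + -1·-5 = 51
  a_5 = -2·51 + 2·-20 + -1·3 = -145
  a_6 = -2·-145 + 2·51 + -1·-20 = 412
  a_7 = -2·412 + 2·-145 + -1·51 = -1165
  a_8 = -2·-1165 + 2·412 + -1·-145 = 3299
  a_9 = -2·3299 + 2·-1165 + -1·412 = -9340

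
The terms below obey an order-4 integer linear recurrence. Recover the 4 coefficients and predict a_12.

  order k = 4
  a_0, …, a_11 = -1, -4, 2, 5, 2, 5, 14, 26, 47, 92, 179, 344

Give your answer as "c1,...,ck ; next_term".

1,1,1,1 ; 662

  a_4 = 1·5 + 1·2 + 1·-4 + 1·-1 = 2
  a_5 = 1·2 + 1·5 + 1·2 + 1·-4 = 5
  a_6 = 1·5 + 1·2 + 1·5 + 1·2 = 14
  a_7 = 1·14 + 1·5 + 1·2 + 1·5 = 26
  a_8 = 1·26 + 1·14 + 1·5 + 1·2 = 47
  a_9 = 1·47 + 1·26 + 1·14 + 1·5 = 92
  a_10 = 1·92 + 1·47 + 1·26 + 1·14 = 179
  a_11 = 1·179 + 1·92 + 1·47 + 1·26 = 344
  a_12 = 1·344 + 1·179 + 1·92 + 1·47 = 662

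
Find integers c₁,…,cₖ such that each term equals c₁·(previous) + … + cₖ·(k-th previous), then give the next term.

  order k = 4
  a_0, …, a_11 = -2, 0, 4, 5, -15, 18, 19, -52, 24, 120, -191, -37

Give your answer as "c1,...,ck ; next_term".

-1,-1,2,3 ; 540

  a_4 = -1·5 + -1·4 + 2·0 + 3·-2 = -15
  a_5 = -1·-15 + -1·5 + 2·4 + 3·0 = 18
  a_6 = -1·18 + -1·-15 + 2·5 + 3·4 = 19
  a_7 = -1·19 + -1·18 + 2·-15 + 3·5 = -52
  a_8 = -1·-52 + -1·19 + 2·18 + 3·-15 = 24
  a_9 = -1·24 + -1·-52 + 2·19 + 3·18 = 120
  a_10 = -1·120 + -1·24 + 2·-52 + 3·19 = -191
  a_11 = -1·-191 + -1·120 + 2·24 + 3·-52 = -37
  a_12 = -1·-37 + -1·-191 + 2·120 + 3·24 = 540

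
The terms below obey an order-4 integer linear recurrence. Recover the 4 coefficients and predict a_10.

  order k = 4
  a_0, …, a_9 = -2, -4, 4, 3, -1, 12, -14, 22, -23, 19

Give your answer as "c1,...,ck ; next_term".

  a_4 = -1·3 + 1·4 + 1·-4 + -1·-2 = -1
  a_5 = -1·-1 + 1·3 + 1·4 + -1·-4 = 12
  a_6 = -1·12 + 1·-1 + 1·3 + -1·4 = -14
  a_7 = -1·-14 + 1·12 + 1·-1 + -1·3 = 22
  a_8 = -1·22 + 1·-14 + 1·12 + -1·-1 = -23
  a_9 = -1·-23 + 1·22 + 1·-14 + -1·12 = 19
  a_10 = -1·19 + 1·-23 + 1·22 + -1·-14 = -6

-1,1,1,-1 ; -6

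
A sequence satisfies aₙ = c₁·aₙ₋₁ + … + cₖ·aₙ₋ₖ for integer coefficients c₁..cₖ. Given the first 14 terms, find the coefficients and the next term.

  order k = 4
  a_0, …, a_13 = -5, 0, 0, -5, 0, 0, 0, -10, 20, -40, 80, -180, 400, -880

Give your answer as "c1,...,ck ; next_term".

  a_4 = -2·-5 + 0·0 + 0·0 + 2·-5 = 0
  a_5 = -2·0 + 0·-5 + 0·0 + 2·0 = 0
  a_6 = -2·0 + 0·0 + 0·-5 + 2·0 = 0
  a_7 = -2·0 + 0·0 + 0·0 + 2·-5 = -10
  a_8 = -2·-10 + 0·0 + 0·0 + 2·0 = 20
  a_9 = -2·20 + 0·-10 + 0·0 + 2·0 = -40
  a_10 = -2·-40 + 0·20 + 0·-10 + 2·0 = 80
  a_11 = -2·80 + 0·-40 + 0·20 + 2·-10 = -180
  a_12 = -2·-180 + 0·80 + 0·-40 + 2·20 = 400
  a_13 = -2·400 + 0·-180 + 0·80 + 2·-40 = -880
  a_14 = -2·-880 + 0·400 + 0·-180 + 2·80 = 1920

-2,0,0,2 ; 1920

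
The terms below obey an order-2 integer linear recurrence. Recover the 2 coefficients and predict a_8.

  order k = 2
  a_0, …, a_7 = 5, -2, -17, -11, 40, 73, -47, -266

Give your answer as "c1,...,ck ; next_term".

  a_2 = 1·-2 + -3·5 = -17
  a_3 = 1·-17 + -3·-2 = -11
  a_4 = 1·-11 + -3·-17 = 40
  a_5 = 1·40 + -3·-11 = 73
  a_6 = 1·73 + -3·40 = -47
  a_7 = 1·-47 + -3·73 = -266
  a_8 = 1·-266 + -3·-47 = -125

1,-3 ; -125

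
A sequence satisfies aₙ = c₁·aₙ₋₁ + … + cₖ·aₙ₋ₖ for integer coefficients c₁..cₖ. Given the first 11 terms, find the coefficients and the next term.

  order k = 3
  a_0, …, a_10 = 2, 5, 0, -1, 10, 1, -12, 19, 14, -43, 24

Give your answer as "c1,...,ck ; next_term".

  a_3 = 0·0 + -1·5 + 2·2 = -1
  a_4 = 0·-1 + -1·0 + 2·5 = 10
  a_5 = 0·10 + -1·-1 + 2·0 = 1
  a_6 = 0·1 + -1·10 + 2·-1 = -12
  a_7 = 0·-12 + -1·1 + 2·10 = 19
  a_8 = 0·19 + -1·-12 + 2·1 = 14
  a_9 = 0·14 + -1·19 + 2·-12 = -43
  a_10 = 0·-43 + -1·14 + 2·19 = 24
  a_11 = 0·24 + -1·-43 + 2·14 = 71

0,-1,2 ; 71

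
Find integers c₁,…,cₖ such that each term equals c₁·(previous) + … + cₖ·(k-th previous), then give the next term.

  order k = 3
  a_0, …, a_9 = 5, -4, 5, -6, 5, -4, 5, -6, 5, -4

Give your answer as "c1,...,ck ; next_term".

  a_3 = -1·5 + -1·-4 + -1·5 = -6
  a_4 = -1·-6 + -1·5 + -1·-4 = 5
  a_5 = -1·5 + -1·-6 + -1·5 = -4
  a_6 = -1·-4 + -1·5 + -1·-6 = 5
  a_7 = -1·5 + -1·-4 + -1·5 = -6
  a_8 = -1·-6 + -1·5 + -1·-4 = 5
  a_9 = -1·5 + -1·-6 + -1·5 = -4
  a_10 = -1·-4 + -1·5 + -1·-6 = 5

-1,-1,-1 ; 5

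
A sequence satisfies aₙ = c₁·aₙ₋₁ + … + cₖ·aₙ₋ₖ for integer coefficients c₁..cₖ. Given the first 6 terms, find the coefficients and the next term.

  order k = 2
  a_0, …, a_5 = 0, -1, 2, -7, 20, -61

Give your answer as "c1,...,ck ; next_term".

  a_2 = -2·-1 + 3·0 = 2
  a_3 = -2·2 + 3·-1 = -7
  a_4 = -2·-7 + 3·2 = 20
  a_5 = -2·20 + 3·-7 = -61
  a_6 = -2·-61 + 3·20 = 182

-2,3 ; 182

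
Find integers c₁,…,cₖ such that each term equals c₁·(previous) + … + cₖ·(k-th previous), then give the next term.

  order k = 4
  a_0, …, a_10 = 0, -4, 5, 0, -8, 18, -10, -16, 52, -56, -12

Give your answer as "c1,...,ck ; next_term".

  a_4 = 0·0 + 0·5 + 2·-4 + -2·0 = -8
  a_5 = 0·-8 + 0·0 + 2·5 + -2·-4 = 18
  a_6 = 0·18 + 0·-8 + 2·0 + -2·5 = -10
  a_7 = 0·-10 + 0·18 + 2·-8 + -2·0 = -16
  a_8 = 0·-16 + 0·-10 + 2·18 + -2·-8 = 52
  a_9 = 0·52 + 0·-16 + 2·-10 + -2·18 = -56
  a_10 = 0·-56 + 0·52 + 2·-16 + -2·-10 = -12
  a_11 = 0·-12 + 0·-56 + 2·52 + -2·-16 = 136

0,0,2,-2 ; 136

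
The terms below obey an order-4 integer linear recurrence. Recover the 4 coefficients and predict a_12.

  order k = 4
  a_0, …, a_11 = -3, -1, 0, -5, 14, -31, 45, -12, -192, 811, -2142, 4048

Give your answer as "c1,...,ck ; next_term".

-3,-2,4,-1 ; -4424

  a_4 = -3·-5 + -2·0 + 4·-1 + -1·-3 = 14
  a_5 = -3·14 + -2·-5 + 4·0 + -1·-1 = -31
  a_6 = -3·-31 + -2·14 + 4·-5 + -1·0 = 45
  a_7 = -3·45 + -2·-31 + 4·14 + -1·-5 = -12
  a_8 = -3·-12 + -2·45 + 4·-31 + -1·14 = -192
  a_9 = -3·-192 + -2·-12 + 4·45 + -1·-31 = 811
  a_10 = -3·811 + -2·-192 + 4·-12 + -1·45 = -2142
  a_11 = -3·-2142 + -2·811 + 4·-192 + -1·-12 = 4048
  a_12 = -3·4048 + -2·-2142 + 4·811 + -1·-192 = -4424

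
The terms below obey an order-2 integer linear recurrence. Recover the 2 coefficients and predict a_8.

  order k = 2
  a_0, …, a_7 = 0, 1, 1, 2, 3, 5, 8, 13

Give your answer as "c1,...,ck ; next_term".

  a_2 = 1·1 + 1·0 = 1
  a_3 = 1·1 + 1·1 = 2
  a_4 = 1·2 + 1·1 = 3
  a_5 = 1·3 + 1·2 = 5
  a_6 = 1·5 + 1·3 = 8
  a_7 = 1·8 + 1·5 = 13
  a_8 = 1·13 + 1·8 = 21

1,1 ; 21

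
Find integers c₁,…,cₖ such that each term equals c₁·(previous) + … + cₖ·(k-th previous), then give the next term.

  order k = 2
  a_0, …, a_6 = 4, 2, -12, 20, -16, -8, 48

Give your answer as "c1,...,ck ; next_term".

  a_2 = -2·2 + -2·4 = -12
  a_3 = -2·-12 + -2·2 = 20
  a_4 = -2·20 + -2·-12 = -16
  a_5 = -2·-16 + -2·20 = -8
  a_6 = -2·-8 + -2·-16 = 48
  a_7 = -2·48 + -2·-8 = -80

-2,-2 ; -80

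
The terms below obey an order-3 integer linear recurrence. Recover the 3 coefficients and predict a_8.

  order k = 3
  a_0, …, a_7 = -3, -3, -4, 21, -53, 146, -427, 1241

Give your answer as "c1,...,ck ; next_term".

-3,-1,-2 ; -3588

  a_3 = -3·-4 + -1·-3 + -2·-3 = 21
  a_4 = -3·21 + -1·-4 + -2·-3 = -53
  a_5 = -3·-53 + -1·21 + -2·-4 = 146
  a_6 = -3·146 + -1·-53 + -2·21 = -427
  a_7 = -3·-427 + -1·146 + -2·-53 = 1241
  a_8 = -3·1241 + -1·-427 + -2·146 = -3588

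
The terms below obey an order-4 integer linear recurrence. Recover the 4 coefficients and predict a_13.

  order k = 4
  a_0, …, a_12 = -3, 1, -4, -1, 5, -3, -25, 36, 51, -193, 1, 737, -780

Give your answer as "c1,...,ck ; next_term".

-1,-3,1,3 ; -2009

  a_4 = -1·-1 + -3·-4 + 1·1 + 3·-3 = 5
  a_5 = -1·5 + -3·-1 + 1·-4 + 3·1 = -3
  a_6 = -1·-3 + -3·5 + 1·-1 + 3·-4 = -25
  a_7 = -1·-25 + -3·-3 + 1·5 + 3·-1 = 36
  a_8 = -1·36 + -3·-25 + 1·-3 + 3·5 = 51
  a_9 = -1·51 + -3·36 + 1·-25 + 3·-3 = -193
  a_10 = -1·-193 + -3·51 + 1·36 + 3·-25 = 1
  a_11 = -1·1 + -3·-193 + 1·51 + 3·36 = 737
  a_12 = -1·737 + -3·1 + 1·-193 + 3·51 = -780
  a_13 = -1·-780 + -3·737 + 1·1 + 3·-193 = -2009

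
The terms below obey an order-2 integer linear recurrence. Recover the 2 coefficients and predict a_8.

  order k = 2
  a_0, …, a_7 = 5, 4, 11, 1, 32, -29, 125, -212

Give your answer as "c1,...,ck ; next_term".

-1,3 ; 587

  a_2 = -1·4 + 3·5 = 11
  a_3 = -1·11 + 3·4 = 1
  a_4 = -1·1 + 3·11 = 32
  a_5 = -1·32 + 3·1 = -29
  a_6 = -1·-29 + 3·32 = 125
  a_7 = -1·125 + 3·-29 = -212
  a_8 = -1·-212 + 3·125 = 587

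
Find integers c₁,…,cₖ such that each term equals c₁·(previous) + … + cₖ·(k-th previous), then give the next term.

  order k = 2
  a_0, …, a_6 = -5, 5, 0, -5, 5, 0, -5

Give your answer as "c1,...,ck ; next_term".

-1,-1 ; 5

  a_2 = -1·5 + -1·-5 = 0
  a_3 = -1·0 + -1·5 = -5
  a_4 = -1·-5 + -1·0 = 5
  a_5 = -1·5 + -1·-5 = 0
  a_6 = -1·0 + -1·5 = -5
  a_7 = -1·-5 + -1·0 = 5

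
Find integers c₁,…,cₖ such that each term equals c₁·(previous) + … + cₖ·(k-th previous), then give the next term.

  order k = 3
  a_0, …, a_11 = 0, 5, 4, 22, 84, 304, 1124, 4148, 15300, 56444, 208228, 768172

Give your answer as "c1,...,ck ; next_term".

  a_3 = 3·4 + 2·5 + 2·0 = 22
  a_4 = 3·22 + 2·4 + 2·5 = 84
  a_5 = 3·84 + 2·22 + 2·4 = 304
  a_6 = 3·304 + 2·84 + 2·22 = 1124
  a_7 = 3·1124 + 2·304 + 2·84 = 4148
  a_8 = 3·4148 + 2·1124 + 2·304 = 15300
  a_9 = 3·15300 + 2·4148 + 2·1124 = 56444
  a_10 = 3·56444 + 2·15300 + 2·4148 = 208228
  a_11 = 3·208228 + 2·56444 + 2·15300 = 768172
  a_12 = 3·768172 + 2·208228 + 2·56444 = 2833860

3,2,2 ; 2833860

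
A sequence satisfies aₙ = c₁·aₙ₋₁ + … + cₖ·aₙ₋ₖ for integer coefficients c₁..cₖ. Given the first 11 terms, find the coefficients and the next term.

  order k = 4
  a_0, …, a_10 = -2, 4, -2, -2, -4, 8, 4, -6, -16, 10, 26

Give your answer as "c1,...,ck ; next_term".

0,-1,-1,1 ; 0

  a_4 = 0·-2 + -1·-2 + -1·4 + 1·-2 = -4
  a_5 = 0·-4 + -1·-2 + -1·-2 + 1·4 = 8
  a_6 = 0·8 + -1·-4 + -1·-2 + 1·-2 = 4
  a_7 = 0·4 + -1·8 + -1·-4 + 1·-2 = -6
  a_8 = 0·-6 + -1·4 + -1·8 + 1·-4 = -16
  a_9 = 0·-16 + -1·-6 + -1·4 + 1·8 = 10
  a_10 = 0·10 + -1·-16 + -1·-6 + 1·4 = 26
  a_11 = 0·26 + -1·10 + -1·-16 + 1·-6 = 0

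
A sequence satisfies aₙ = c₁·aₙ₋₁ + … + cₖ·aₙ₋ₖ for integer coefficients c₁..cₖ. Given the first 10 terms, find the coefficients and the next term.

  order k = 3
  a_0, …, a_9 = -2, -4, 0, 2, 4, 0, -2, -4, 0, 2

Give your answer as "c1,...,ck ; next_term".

0,0,-1 ; 4

  a_3 = 0·0 + 0·-4 + -1·-2 = 2
  a_4 = 0·2 + 0·0 + -1·-4 = 4
  a_5 = 0·4 + 0·2 + -1·0 = 0
  a_6 = 0·0 + 0·4 + -1·2 = -2
  a_7 = 0·-2 + 0·0 + -1·4 = -4
  a_8 = 0·-4 + 0·-2 + -1·0 = 0
  a_9 = 0·0 + 0·-4 + -1·-2 = 2
  a_10 = 0·2 + 0·0 + -1·-4 = 4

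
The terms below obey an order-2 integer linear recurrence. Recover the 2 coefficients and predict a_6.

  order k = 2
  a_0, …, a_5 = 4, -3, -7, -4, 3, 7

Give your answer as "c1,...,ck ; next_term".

  a_2 = 1·-3 + -1·4 = -7
  a_3 = 1·-7 + -1·-3 = -4
  a_4 = 1·-4 + -1·-7 = 3
  a_5 = 1·3 + -1·-4 = 7
  a_6 = 1·7 + -1·3 = 4

1,-1 ; 4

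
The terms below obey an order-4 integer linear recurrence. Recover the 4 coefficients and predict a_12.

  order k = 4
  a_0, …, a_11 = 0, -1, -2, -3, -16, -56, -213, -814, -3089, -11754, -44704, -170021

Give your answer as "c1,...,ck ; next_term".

  a_4 = 3·-3 + 3·-2 + 1·-1 + -3·0 = -16
  a_5 = 3·-16 + 3·-3 + 1·-2 + -3·-1 = -56
  a_6 = 3·-56 + 3·-16 + 1·-3 + -3·-2 = -213
  a_7 = 3·-213 + 3·-56 + 1·-16 + -3·-3 = -814
  a_8 = 3·-814 + 3·-213 + 1·-56 + -3·-16 = -3089
  a_9 = 3·-3089 + 3·-814 + 1·-213 + -3·-56 = -11754
  a_10 = 3·-11754 + 3·-3089 + 1·-814 + -3·-213 = -44704
  a_11 = 3·-44704 + 3·-11754 + 1·-3089 + -3·-814 = -170021
  a_12 = 3·-170021 + 3·-44704 + 1·-11754 + -3·-3089 = -646662

3,3,1,-3 ; -646662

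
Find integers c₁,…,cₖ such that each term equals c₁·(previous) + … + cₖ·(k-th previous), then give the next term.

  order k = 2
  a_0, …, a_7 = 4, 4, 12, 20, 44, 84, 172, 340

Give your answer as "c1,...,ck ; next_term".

1,2 ; 684

  a_2 = 1·4 + 2·4 = 12
  a_3 = 1·12 + 2·4 = 20
  a_4 = 1·20 + 2·12 = 44
  a_5 = 1·44 + 2·20 = 84
  a_6 = 1·84 + 2·44 = 172
  a_7 = 1·172 + 2·84 = 340
  a_8 = 1·340 + 2·172 = 684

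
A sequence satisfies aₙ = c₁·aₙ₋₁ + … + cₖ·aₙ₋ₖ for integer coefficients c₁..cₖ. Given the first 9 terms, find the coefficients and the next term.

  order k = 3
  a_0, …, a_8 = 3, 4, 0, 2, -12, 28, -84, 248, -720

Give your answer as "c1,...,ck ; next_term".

-2,2,-2 ; 2104

  a_3 = -2·0 + 2·4 + -2·3 = 2
  a_4 = -2·2 + 2·0 + -2·4 = -12
  a_5 = -2·-12 + 2·2 + -2·0 = 28
  a_6 = -2·28 + 2·-12 + -2·2 = -84
  a_7 = -2·-84 + 2·28 + -2·-12 = 248
  a_8 = -2·248 + 2·-84 + -2·28 = -720
  a_9 = -2·-720 + 2·248 + -2·-84 = 2104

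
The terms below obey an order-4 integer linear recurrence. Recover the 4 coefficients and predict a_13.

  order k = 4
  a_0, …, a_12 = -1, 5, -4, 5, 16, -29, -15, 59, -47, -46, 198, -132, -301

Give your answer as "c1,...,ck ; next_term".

0,-2,1,-3 ; 600

  a_4 = 0·5 + -2·-4 + 1·5 + -3·-1 = 16
  a_5 = 0·16 + -2·5 + 1·-4 + -3·5 = -29
  a_6 = 0·-29 + -2·16 + 1·5 + -3·-4 = -15
  a_7 = 0·-15 + -2·-29 + 1·16 + -3·5 = 59
  a_8 = 0·59 + -2·-15 + 1·-29 + -3·16 = -47
  a_9 = 0·-47 + -2·59 + 1·-15 + -3·-29 = -46
  a_10 = 0·-46 + -2·-47 + 1·59 + -3·-15 = 198
  a_11 = 0·198 + -2·-46 + 1·-47 + -3·59 = -132
  a_12 = 0·-132 + -2·198 + 1·-46 + -3·-47 = -301
  a_13 = 0·-301 + -2·-132 + 1·198 + -3·-46 = 600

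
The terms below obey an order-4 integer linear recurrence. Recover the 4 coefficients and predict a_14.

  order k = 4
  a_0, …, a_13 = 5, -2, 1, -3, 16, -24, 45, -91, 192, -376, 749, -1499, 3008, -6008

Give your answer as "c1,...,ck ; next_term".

-1,1,-1,2 ; 12013

  a_4 = -1·-3 + 1·1 + -1·-2 + 2·5 = 16
  a_5 = -1·16 + 1·-3 + -1·1 + 2·-2 = -24
  a_6 = -1·-24 + 1·16 + -1·-3 + 2·1 = 45
  a_7 = -1·45 + 1·-24 + -1·16 + 2·-3 = -91
  a_8 = -1·-91 + 1·45 + -1·-24 + 2·16 = 192
  a_9 = -1·192 + 1·-91 + -1·45 + 2·-24 = -376
  a_10 = -1·-376 + 1·192 + -1·-91 + 2·45 = 749
  a_11 = -1·749 + 1·-376 + -1·192 + 2·-91 = -1499
  a_12 = -1·-1499 + 1·749 + -1·-376 + 2·192 = 3008
  a_13 = -1·3008 + 1·-1499 + -1·749 + 2·-376 = -6008
  a_14 = -1·-6008 + 1·3008 + -1·-1499 + 2·749 = 12013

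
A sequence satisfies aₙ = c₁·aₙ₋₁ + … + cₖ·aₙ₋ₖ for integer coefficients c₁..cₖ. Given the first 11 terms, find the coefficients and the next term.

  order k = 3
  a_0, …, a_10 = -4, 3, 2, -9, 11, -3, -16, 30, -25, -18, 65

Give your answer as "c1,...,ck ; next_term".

0,1,3 ; -93

  a_3 = 0·2 + 1·3 + 3·-4 = -9
  a_4 = 0·-9 + 1·2 + 3·3 = 11
  a_5 = 0·11 + 1·-9 + 3·2 = -3
  a_6 = 0·-3 + 1·11 + 3·-9 = -16
  a_7 = 0·-16 + 1·-3 + 3·11 = 30
  a_8 = 0·30 + 1·-16 + 3·-3 = -25
  a_9 = 0·-25 + 1·30 + 3·-16 = -18
  a_10 = 0·-18 + 1·-25 + 3·30 = 65
  a_11 = 0·65 + 1·-18 + 3·-25 = -93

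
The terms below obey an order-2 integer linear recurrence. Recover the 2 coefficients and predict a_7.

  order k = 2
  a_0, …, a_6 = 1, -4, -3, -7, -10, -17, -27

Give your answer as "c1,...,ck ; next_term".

  a_2 = 1·-4 + 1·1 = -3
  a_3 = 1·-3 + 1·-4 = -7
  a_4 = 1·-7 + 1·-3 = -10
  a_5 = 1·-10 + 1·-7 = -17
  a_6 = 1·-17 + 1·-10 = -27
  a_7 = 1·-27 + 1·-17 = -44

1,1 ; -44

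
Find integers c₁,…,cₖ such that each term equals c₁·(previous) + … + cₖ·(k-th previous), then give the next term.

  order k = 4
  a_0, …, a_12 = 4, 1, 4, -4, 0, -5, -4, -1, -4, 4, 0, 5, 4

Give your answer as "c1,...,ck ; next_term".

0,1,0,-1 ; 1

  a_4 = 0·-4 + 1·4 + 0·1 + -1·4 = 0
  a_5 = 0·0 + 1·-4 + 0·4 + -1·1 = -5
  a_6 = 0·-5 + 1·0 + 0·-4 + -1·4 = -4
  a_7 = 0·-4 + 1·-5 + 0·0 + -1·-4 = -1
  a_8 = 0·-1 + 1·-4 + 0·-5 + -1·0 = -4
  a_9 = 0·-4 + 1·-1 + 0·-4 + -1·-5 = 4
  a_10 = 0·4 + 1·-4 + 0·-1 + -1·-4 = 0
  a_11 = 0·0 + 1·4 + 0·-4 + -1·-1 = 5
  a_12 = 0·5 + 1·0 + 0·4 + -1·-4 = 4
  a_13 = 0·4 + 1·5 + 0·0 + -1·4 = 1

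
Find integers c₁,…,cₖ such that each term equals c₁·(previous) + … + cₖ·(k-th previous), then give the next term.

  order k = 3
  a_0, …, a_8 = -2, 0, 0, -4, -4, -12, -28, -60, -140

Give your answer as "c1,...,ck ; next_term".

1,2,2 ; -316

  a_3 = 1·0 + 2·0 + 2·-2 = -4
  a_4 = 1·-4 + 2·0 + 2·0 = -4
  a_5 = 1·-4 + 2·-4 + 2·0 = -12
  a_6 = 1·-12 + 2·-4 + 2·-4 = -28
  a_7 = 1·-28 + 2·-12 + 2·-4 = -60
  a_8 = 1·-60 + 2·-28 + 2·-12 = -140
  a_9 = 1·-140 + 2·-60 + 2·-28 = -316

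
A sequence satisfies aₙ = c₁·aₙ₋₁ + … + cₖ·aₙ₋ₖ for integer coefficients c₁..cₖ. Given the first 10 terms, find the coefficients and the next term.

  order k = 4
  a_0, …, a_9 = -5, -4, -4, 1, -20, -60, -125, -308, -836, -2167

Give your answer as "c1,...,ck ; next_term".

  a_4 = 2·1 + 0·-4 + 3·-4 + 2·-5 = -20
  a_5 = 2·-20 + 0·1 + 3·-4 + 2·-4 = -60
  a_6 = 2·-60 + 0·-20 + 3·1 + 2·-4 = -125
  a_7 = 2·-125 + 0·-60 + 3·-20 + 2·1 = -308
  a_8 = 2·-308 + 0·-125 + 3·-60 + 2·-20 = -836
  a_9 = 2·-836 + 0·-308 + 3·-125 + 2·-60 = -2167
  a_10 = 2·-2167 + 0·-836 + 3·-308 + 2·-125 = -5508

2,0,3,2 ; -5508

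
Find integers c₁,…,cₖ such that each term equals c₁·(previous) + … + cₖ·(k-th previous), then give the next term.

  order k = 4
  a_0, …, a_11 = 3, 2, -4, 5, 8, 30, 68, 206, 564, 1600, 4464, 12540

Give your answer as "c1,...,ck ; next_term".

  a_4 = 2·5 + 2·-4 + 0·2 + 2·3 = 8
  a_5 = 2·8 + 2·5 + 0·-4 + 2·2 = 30
  a_6 = 2·30 + 2·8 + 0·5 + 2·-4 = 68
  a_7 = 2·68 + 2·30 + 0·8 + 2·5 = 206
  a_8 = 2·206 + 2·68 + 0·30 + 2·8 = 564
  a_9 = 2·564 + 2·206 + 0·68 + 2·30 = 1600
  a_10 = 2·1600 + 2·564 + 0·206 + 2·68 = 4464
  a_11 = 2·4464 + 2·1600 + 0·564 + 2·206 = 12540
  a_12 = 2·12540 + 2·4464 + 0·1600 + 2·564 = 35136

2,2,0,2 ; 35136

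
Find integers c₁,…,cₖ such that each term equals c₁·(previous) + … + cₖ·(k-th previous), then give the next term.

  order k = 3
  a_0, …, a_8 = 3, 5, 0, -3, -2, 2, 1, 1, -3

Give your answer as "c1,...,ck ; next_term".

-1,0,-1 ; 2

  a_3 = -1·0 + 0·5 + -1·3 = -3
  a_4 = -1·-3 + 0·0 + -1·5 = -2
  a_5 = -1·-2 + 0·-3 + -1·0 = 2
  a_6 = -1·2 + 0·-2 + -1·-3 = 1
  a_7 = -1·1 + 0·2 + -1·-2 = 1
  a_8 = -1·1 + 0·1 + -1·2 = -3
  a_9 = -1·-3 + 0·1 + -1·1 = 2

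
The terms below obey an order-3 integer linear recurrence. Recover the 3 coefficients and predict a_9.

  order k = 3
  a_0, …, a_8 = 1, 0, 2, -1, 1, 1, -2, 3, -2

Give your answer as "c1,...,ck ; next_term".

  a_3 = -1·2 + 0·0 + 1·1 = -1
  a_4 = -1·-1 + 0·2 + 1·0 = 1
  a_5 = -1·1 + 0·-1 + 1·2 = 1
  a_6 = -1·1 + 0·1 + 1·-1 = -2
  a_7 = -1·-2 + 0·1 + 1·1 = 3
  a_8 = -1·3 + 0·-2 + 1·1 = -2
  a_9 = -1·-2 + 0·3 + 1·-2 = 0

-1,0,1 ; 0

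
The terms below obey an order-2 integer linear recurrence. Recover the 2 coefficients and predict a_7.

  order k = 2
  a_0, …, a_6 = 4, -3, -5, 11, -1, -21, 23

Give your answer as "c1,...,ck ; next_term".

  a_2 = -1·-3 + -2·4 = -5
  a_3 = -1·-5 + -2·-3 = 11
  a_4 = -1·11 + -2·-5 = -1
  a_5 = -1·-1 + -2·11 = -21
  a_6 = -1·-21 + -2·-1 = 23
  a_7 = -1·23 + -2·-21 = 19

-1,-2 ; 19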